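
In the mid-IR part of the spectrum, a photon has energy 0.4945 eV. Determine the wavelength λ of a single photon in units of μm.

2.51 μm

Take h = 6.62607015 × 10^-34 J·s, c = 2.99792458 × 10^8 m/s, 1 eV = 1.602176634 × 10^-19 J.
In SI units: E = 0.4945 eV = 7.9228 × 10^-20 J.
The photon relation is λ = hc/E, giving λ = 2.507 × 10^-6 m.
Converting to μm: λ = 2.507 μm ≈ 2.51 μm.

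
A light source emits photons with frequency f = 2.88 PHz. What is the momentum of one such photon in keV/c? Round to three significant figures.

(h = 6.62607015 × 10^-34 J·s, c = 2.99792458 × 10^8 m/s, 1 eV = 1.602176634 × 10^-19 J.)
In SI units: f = 2.88 PHz = 2.88 × 10^15 Hz.
For a photon p = hf/c, so p = 6.365 × 10^-27 kg·m/s.
Converting to keV/c: p = 0.01191 keV/c ≈ 0.0119 keV/c.

0.0119 keV/c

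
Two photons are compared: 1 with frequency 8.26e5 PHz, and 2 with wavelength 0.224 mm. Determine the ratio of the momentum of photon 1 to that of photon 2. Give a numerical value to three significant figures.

p_1 = 1.826e-21 kg·m/s (from frequency = 8.26e5 PHz, via p = hf/c).
p_2 = 2.958e-30 kg·m/s (from wavelength = 0.224 mm, via p = h/λ).
Ratio = 1.826e-21 / 2.958e-30 = 6.17e8.

6.17e8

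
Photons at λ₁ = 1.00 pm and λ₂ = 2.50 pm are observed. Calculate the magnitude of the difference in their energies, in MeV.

Using E = hc/λ: E₁ = 1.986e-13 J, E₂ = 7.946e-14 J.
|ΔE| = |1.986e-13 − 7.946e-14| = 1.19e-13 J = 0.744 MeV.

0.744 MeV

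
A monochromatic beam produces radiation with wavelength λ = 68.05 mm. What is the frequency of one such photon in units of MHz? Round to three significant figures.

Use c = 2.99792458 × 10^8 m/s.
First convert: λ = 68.05 mm = 0.06805 m.
The photon relation is f = c/λ, giving f = 4.405 × 10^9 Hz.
Converting to MHz: f = 4405 MHz ≈ 4410 MHz.

4410 MHz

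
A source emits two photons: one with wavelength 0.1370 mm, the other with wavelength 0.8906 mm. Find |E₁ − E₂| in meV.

7.66 meV

Using E = hc/λ: E₁ = 1.4500e-21 J, E₂ = 2.2305e-22 J.
|ΔE| = |1.4500e-21 − 2.2305e-22| = 1.23e-21 J = 7.66 meV.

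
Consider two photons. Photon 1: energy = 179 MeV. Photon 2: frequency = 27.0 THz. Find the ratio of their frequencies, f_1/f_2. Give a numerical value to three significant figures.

1.60·10^9

f_1 = 4.328·10^22 Hz (from energy = 179 MeV, via f = E/h).
f_2 = 2.700·10^13 Hz (from frequency = 27.0 THz, via f given directly).
Ratio = 4.328·10^22 / 2.700·10^13 = 1.60·10^9.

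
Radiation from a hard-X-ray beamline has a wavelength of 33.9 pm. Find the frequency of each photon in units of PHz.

8840 PHz

Convert to SI: λ = 33.9 pm = 3.39e-11 m.
Apply f = c/λ: f = 8.843e18 Hz.
Converting to PHz: f = 8843 PHz ≈ 8840 PHz.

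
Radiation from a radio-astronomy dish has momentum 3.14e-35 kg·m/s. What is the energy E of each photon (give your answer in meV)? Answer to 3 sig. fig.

5.88e-5 meV

Use c = 2.99792458e8 m/s, 1 eV = 1.602176634e-19 J.
Since E = pc for a photon, E = 9.413e-27 J.
Converting to meV: E = 5.875e-5 meV ≈ 5.88e-5 meV.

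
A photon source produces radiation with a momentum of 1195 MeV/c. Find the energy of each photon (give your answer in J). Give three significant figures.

1.91·10^-10 J

Take c = 2.99792458·10^8 m/s, 1 eV = 1.602176634·10^-19 J.
In SI units: p = 1195 MeV/c = 6.3864·10^-19 kg·m/s.
For a photon E = pc, so E = 1.915·10^-10 J.
So E ≈ 1.91·10^-10 J.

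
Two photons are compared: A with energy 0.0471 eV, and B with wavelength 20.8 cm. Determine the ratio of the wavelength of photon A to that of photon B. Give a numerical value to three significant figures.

1.27 × 10^-4

λ_A = 2.632 × 10^-5 m (from energy = 0.0471 eV, via λ = hc/E).
λ_B = 0.2080 m (from wavelength = 20.8 cm, via λ given directly).
Ratio = 2.632 × 10^-5 / 0.2080 = 1.27 × 10^-4.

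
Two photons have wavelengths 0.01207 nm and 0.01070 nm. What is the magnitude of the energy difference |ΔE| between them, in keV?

13.2 keV

Using E = hc/λ: E₁ = 1.6458e-14 J, E₂ = 1.8565e-14 J.
|ΔE| = |1.6458e-14 − 1.8565e-14| = 2.11e-15 J = 13.2 keV.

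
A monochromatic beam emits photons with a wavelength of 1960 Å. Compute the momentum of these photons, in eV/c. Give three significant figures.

Use h = 6.62607015·10^-34 J·s, c = 2.99792458·10^8 m/s, 1 eV = 1.602176634·10^-19 J.
In SI units: λ = 1960 Å = 1.96·10^-7 m.
Since p = h/λ for a photon, p = 3.381·10^-27 kg·m/s.
Converting to eV/c: p = 6.326 eV/c ≈ 6.33 eV/c.

6.33 eV/c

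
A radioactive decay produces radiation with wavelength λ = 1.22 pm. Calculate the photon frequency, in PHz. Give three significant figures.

First convert: λ = 1.22 pm = 1.22·10^-12 m.
Since f = c/λ for a photon, f = 2.457·10^20 Hz.
Converting to PHz: f = 245700 PHz ≈ 2.46·10^5 PHz.

2.46·10^5 PHz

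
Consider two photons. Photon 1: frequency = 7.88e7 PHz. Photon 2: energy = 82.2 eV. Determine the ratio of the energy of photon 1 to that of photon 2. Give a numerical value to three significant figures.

3.96e6

E_1 = 5.221e-11 J (from frequency = 7.88e7 PHz, via E = hf).
E_2 = 1.317e-17 J (from energy = 82.2 eV, via E given directly).
Ratio = 5.221e-11 / 1.317e-17 = 3.96e6.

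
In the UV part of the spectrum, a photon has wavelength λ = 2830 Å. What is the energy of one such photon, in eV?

In SI units: λ = 2830 Å = 2.83·10^-7 m.
Since E = hc/λ for a photon, E = 7.019·10^-19 J.
Converting to eV: E = 4.381 eV ≈ 4.38 eV.

4.38 eV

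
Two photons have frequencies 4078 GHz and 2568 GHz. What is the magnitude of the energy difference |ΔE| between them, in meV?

Using E = hf: E₁ = 2.7021e-21 J, E₂ = 1.7016e-21 J.
|ΔE| = |2.7021e-21 − 1.7016e-21| = 1.00e-21 J = 6.24 meV.

6.24 meV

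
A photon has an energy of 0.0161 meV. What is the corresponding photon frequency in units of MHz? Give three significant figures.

First convert: E = 0.0161 meV = 2.5795 × 10^-24 J.
Since f = E/h for a photon, f = 3.893 × 10^9 Hz.
Converting to MHz: f = 3893 MHz ≈ 3890 MHz.

3890 MHz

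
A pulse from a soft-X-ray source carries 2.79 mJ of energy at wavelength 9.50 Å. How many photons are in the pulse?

Per-photon energy: E = 2.091e-16 J (from wavelength = 9.50 Å).
N = E_total / E_photon = 0.00279 J / 2.091e-16 J = 1.33e13.

1.33e13 photons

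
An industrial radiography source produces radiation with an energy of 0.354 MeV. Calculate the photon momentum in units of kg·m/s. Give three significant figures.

Take c = 2.99792458e8 m/s, 1 eV = 1.602176634e-19 J.
In SI units: E = 0.354 MeV = 5.6717e-14 J.
For a photon p = E/c, so p = 1.892e-22 kg·m/s.
So p ≈ 1.89e-22 kg·m/s.

1.89e-22 kg·m/s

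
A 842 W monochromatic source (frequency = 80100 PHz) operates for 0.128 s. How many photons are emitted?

Total energy: E_total = P·t = 842 × 0.128 = 107.8 J.
Per-photon energy: E = 5.307 × 10^-14 J.
N = E_total / E_photon = 2.03 × 10^15.

2.03 × 10^15 photons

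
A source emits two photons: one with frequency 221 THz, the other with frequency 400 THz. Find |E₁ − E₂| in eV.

0.740 eV

Using E = hf: E₁ = 1.464·10^-19 J, E₂ = 2.650·10^-19 J.
|ΔE| = |1.464·10^-19 − 2.650·10^-19| = 1.19·10^-19 J = 0.740 eV.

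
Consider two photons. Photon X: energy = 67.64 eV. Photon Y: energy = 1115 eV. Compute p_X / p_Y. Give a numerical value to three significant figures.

p_X = 3.615 × 10^-26 kg·m/s (from energy = 67.64 eV, via p = E/c).
p_Y = 5.959 × 10^-25 kg·m/s (from energy = 1115 eV, via p = E/c).
Ratio = 3.615 × 10^-26 / 5.959 × 10^-25 = 0.0607.

0.0607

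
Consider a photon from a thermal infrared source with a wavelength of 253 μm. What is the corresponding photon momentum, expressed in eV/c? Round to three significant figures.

In SI units: λ = 253 μm = 2.53·10^-4 m.
The photon relation is p = h/λ, giving p = 2.619·10^-30 kg·m/s.
Converting to eV/c: p = 0.004901 eV/c ≈ 4.90·10^-3 eV/c.

4.90·10^-3 eV/c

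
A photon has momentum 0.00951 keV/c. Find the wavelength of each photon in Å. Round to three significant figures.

1300 Å

First convert: p = 0.00951 keV/c = 5.0824 × 10^-27 kg·m/s.
Since λ = h/p for a photon, λ = 1.304 × 10^-7 m.
Converting to Å: λ = 1304 Å ≈ 1300 Å.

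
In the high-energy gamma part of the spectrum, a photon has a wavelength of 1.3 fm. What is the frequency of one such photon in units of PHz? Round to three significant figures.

2.31·10^8 PHz

(c = 2.99792458·10^8 m/s.)
Convert to SI: λ = 1.3 fm = 1.3·10^-15 m.
Apply f = c/λ: f = 2.306·10^23 Hz.
Converting to PHz: f = 2.306·10^8 PHz ≈ 2.31·10^8 PHz.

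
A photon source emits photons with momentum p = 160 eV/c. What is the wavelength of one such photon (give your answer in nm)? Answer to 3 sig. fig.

(h = 6.62607015 × 10^-34 J·s, c = 2.99792458 × 10^8 m/s, 1 eV = 1.602176634 × 10^-19 J.)
In SI units: p = 160 eV/c = 8.5509 × 10^-26 kg·m/s.
For a photon λ = h/p, so λ = 7.749 × 10^-9 m.
Converting to nm: λ = 7.749 nm ≈ 7.75 nm.

7.75 nm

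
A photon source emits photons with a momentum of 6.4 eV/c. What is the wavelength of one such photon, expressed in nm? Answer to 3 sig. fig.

194 nm

Use h = 6.62607015 × 10^-34 J·s, c = 2.99792458 × 10^8 m/s, 1 eV = 1.602176634 × 10^-19 J.
First convert: p = 6.4 eV/c = 3.4203 × 10^-27 kg·m/s.
For a photon λ = h/p, so λ = 1.937 × 10^-7 m.
Converting to nm: λ = 193.7 nm ≈ 194 nm.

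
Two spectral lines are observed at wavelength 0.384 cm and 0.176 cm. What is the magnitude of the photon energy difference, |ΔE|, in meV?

0.382 meV

Using E = hc/λ: E₁ = 5.173e-23 J, E₂ = 1.129e-22 J.
|ΔE| = |5.173e-23 − 1.129e-22| = 6.11e-23 J = 0.382 meV.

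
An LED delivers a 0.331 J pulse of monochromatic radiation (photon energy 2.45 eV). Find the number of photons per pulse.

Per-photon energy: E = 3.925 × 10^-19 J (from energy = 2.45 eV).
N = E_total / E_photon = 0.331 J / 3.925 × 10^-19 J = 8.43 × 10^17.

8.43 × 10^17 photons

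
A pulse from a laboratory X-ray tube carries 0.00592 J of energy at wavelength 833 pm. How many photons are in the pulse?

2.48e13 photons

Per-photon energy: E = 2.385e-16 J (from wavelength = 833 pm).
N = E_total / E_photon = 0.00592 J / 2.385e-16 J = 2.48e13.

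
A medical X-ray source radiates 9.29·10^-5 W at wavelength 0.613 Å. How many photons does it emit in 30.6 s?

Total energy: E_total = P·t = 9.29·10^-5 × 30.6 = 0.002843 J.
Per-photon energy: E = 3.241·10^-15 J.
N = E_total / E_photon = 8.77·10^11.

8.77·10^11 photons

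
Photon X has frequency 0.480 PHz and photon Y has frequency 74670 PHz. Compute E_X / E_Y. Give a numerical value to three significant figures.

E_X = 3.181 × 10^-19 J (from frequency = 0.480 PHz, via E = hf).
E_Y = 4.948 × 10^-14 J (from frequency = 74670 PHz, via E = hf).
Ratio = 3.181 × 10^-19 / 4.948 × 10^-14 = 6.43 × 10^-6.

6.43 × 10^-6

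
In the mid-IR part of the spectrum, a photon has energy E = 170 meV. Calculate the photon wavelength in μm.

Take h = 6.62607015e-34 J·s, c = 2.99792458e8 m/s, 1 eV = 1.602176634e-19 J.
Convert to SI: E = 170 meV = 2.7237e-20 J.
Apply λ = hc/E: λ = 7.293e-6 m.
Converting to μm: λ = 7.293 μm ≈ 7.29 μm.

7.29 μm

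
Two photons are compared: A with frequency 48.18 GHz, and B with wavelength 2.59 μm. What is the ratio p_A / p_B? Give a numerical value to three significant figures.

p_A = 1.065 × 10^-31 kg·m/s (from frequency = 48.18 GHz, via p = hf/c).
p_B = 2.558 × 10^-28 kg·m/s (from wavelength = 2.59 μm, via p = h/λ).
Ratio = 1.065 × 10^-31 / 2.558 × 10^-28 = 4.16 × 10^-4.

4.16 × 10^-4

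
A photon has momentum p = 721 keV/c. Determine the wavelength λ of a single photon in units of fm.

1720 fm

(h = 6.62607015 × 10^-34 J·s, c = 2.99792458 × 10^8 m/s, 1 eV = 1.602176634 × 10^-19 J.)
Convert to SI: p = 721 keV/c = 3.8532 × 10^-22 kg·m/s.
The photon relation is λ = h/p, giving λ = 1.720 × 10^-12 m.
Converting to fm: λ = 1720 fm ≈ 1720 fm.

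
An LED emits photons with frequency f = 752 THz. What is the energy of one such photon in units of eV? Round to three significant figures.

Use h = 6.62607015e-34 J·s, 1 eV = 1.602176634e-19 J.
In SI units: f = 752 THz = 7.52e14 Hz.
Since E = hf for a photon, E = 4.983e-19 J.
Converting to eV: E = 3.110 eV ≈ 3.11 eV.

3.11 eV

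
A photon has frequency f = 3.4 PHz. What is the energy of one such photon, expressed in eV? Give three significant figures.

14.1 eV

(h = 6.62607015e-34 J·s, 1 eV = 1.602176634e-19 J.)
Convert to SI: f = 3.4 PHz = 3.4e15 Hz.
For a photon E = hf, so E = 2.253e-18 J.
Converting to eV: E = 14.06 eV ≈ 14.1 eV.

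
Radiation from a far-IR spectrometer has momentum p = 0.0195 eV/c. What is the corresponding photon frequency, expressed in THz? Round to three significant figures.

4.72 THz

Convert to SI: p = 0.0195 eV/c = 1.0421e-29 kg·m/s.
Since f = pc/h for a photon, f = 4.715e12 Hz.
Converting to THz: f = 4.715 THz ≈ 4.72 THz.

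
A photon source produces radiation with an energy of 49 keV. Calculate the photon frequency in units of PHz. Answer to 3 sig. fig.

Use h = 6.62607015·10^-34 J·s, 1 eV = 1.602176634·10^-19 J.
First convert: E = 49 keV = 7.8507·10^-15 J.
Apply f = E/h: f = 1.185·10^19 Hz.
Converting to PHz: f = 11850 PHz ≈ 1.18·10^4 PHz.

1.18·10^4 PHz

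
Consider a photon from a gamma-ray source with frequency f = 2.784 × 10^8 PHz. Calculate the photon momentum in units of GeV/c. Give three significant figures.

1.15 GeV/c

Take h = 6.62607015 × 10^-34 J·s, c = 2.99792458 × 10^8 m/s, 1 eV = 1.602176634 × 10^-19 J.
First convert: f = 2.784 × 10^8 PHz = 2.784 × 10^23 Hz.
Apply p = hf/c: p = 6.153 × 10^-19 kg·m/s.
Converting to GeV/c: p = 1.151 GeV/c ≈ 1.15 GeV/c.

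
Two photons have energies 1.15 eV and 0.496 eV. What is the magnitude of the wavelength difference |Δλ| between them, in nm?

Using λ = hc/E: λ₁ = 1.078 × 10^-6 m, λ₂ = 2.500 × 10^-6 m.
|Δλ| = |1.078 × 10^-6 − 2.500 × 10^-6| = 1.42 × 10^-6 m = 1420 nm.

1420 nm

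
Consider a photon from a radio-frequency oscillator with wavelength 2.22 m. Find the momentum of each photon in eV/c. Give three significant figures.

5.58 × 10^-7 eV/c

Since p = h/λ for a photon, p = 2.985 × 10^-34 kg·m/s.
Converting to eV/c: p = 5.585 × 10^-7 eV/c ≈ 5.58 × 10^-7 eV/c.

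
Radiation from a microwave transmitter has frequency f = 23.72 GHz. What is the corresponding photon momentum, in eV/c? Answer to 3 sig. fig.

9.81 × 10^-5 eV/c

In SI units: f = 23.72 GHz = 2.372 × 10^10 Hz.
For a photon p = hf/c, so p = 5.243 × 10^-32 kg·m/s.
Converting to eV/c: p = 9.810 × 10^-5 eV/c ≈ 9.81 × 10^-5 eV/c.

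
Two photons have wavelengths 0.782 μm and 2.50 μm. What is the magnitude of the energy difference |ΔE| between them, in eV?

1.09 eV

Using E = hc/λ: E₁ = 2.540e-19 J, E₂ = 7.946e-20 J.
|ΔE| = |2.540e-19 − 7.946e-20| = 1.75e-19 J = 1.09 eV.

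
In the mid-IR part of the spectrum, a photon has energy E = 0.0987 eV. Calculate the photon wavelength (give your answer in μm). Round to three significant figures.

Take h = 6.62607015e-34 J·s, c = 2.99792458e8 m/s, 1 eV = 1.602176634e-19 J.
In SI units: E = 0.0987 eV = 1.5813e-20 J.
For a photon λ = hc/E, so λ = 1.256e-5 m.
Converting to μm: λ = 12.56 μm ≈ 12.6 μm.

12.6 μm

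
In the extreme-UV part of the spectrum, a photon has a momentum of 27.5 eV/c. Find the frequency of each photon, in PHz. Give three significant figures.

First convert: p = 27.5 eV/c = 1.4697e-26 kg·m/s.
Since f = pc/h for a photon, f = 6.649e15 Hz.
Converting to PHz: f = 6.649 PHz ≈ 6.65 PHz.

6.65 PHz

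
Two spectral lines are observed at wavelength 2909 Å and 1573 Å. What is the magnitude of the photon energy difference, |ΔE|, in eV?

Using E = hc/λ: E₁ = 6.8286 × 10^-19 J, E₂ = 1.2628 × 10^-18 J.
|ΔE| = |6.8286 × 10^-19 − 1.2628 × 10^-18| = 5.80 × 10^-19 J = 3.62 eV.

3.62 eV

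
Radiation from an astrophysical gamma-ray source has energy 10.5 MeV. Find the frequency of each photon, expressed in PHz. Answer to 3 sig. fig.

2.54e6 PHz

Use h = 6.62607015e-34 J·s, 1 eV = 1.602176634e-19 J.
In SI units: E = 10.5 MeV = 1.6823e-12 J.
Apply f = E/h: f = 2.539e21 Hz.
Converting to PHz: f = 2.539e6 PHz ≈ 2.54e6 PHz.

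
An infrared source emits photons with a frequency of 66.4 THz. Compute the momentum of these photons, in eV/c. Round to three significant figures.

Convert to SI: f = 66.4 THz = 6.64e13 Hz.
Apply p = hf/c: p = 1.468e-28 kg·m/s.
Converting to eV/c: p = 0.2746 eV/c ≈ 0.275 eV/c.

0.275 eV/c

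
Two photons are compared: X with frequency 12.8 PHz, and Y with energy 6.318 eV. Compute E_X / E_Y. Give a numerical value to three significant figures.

8.38

E_X = 8.481e-18 J (from frequency = 12.8 PHz, via E = hf).
E_Y = 1.012e-18 J (from energy = 6.318 eV, via E given directly).
Ratio = 8.481e-18 / 1.012e-18 = 8.38.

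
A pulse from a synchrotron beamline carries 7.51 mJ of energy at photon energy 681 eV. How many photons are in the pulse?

6.88e13 photons

Per-photon energy: E = 1.091e-16 J (from energy = 681 eV).
N = E_total / E_photon = 0.00751 J / 1.091e-16 J = 6.88e13.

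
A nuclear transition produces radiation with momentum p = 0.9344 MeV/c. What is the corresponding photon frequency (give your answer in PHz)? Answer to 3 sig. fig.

Use h = 6.62607015 × 10^-34 J·s, c = 2.99792458 × 10^8 m/s, 1 eV = 1.602176634 × 10^-19 J.
Convert to SI: p = 0.9344 MeV/c = 4.9937 × 10^-22 kg·m/s.
Since f = pc/h for a photon, f = 2.259 × 10^20 Hz.
Converting to PHz: f = 225900 PHz ≈ 2.26 × 10^5 PHz.

2.26 × 10^5 PHz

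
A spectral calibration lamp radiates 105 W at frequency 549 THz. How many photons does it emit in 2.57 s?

7.42e20 photons

Total energy: E_total = P·t = 105 × 2.57 = 269.8 J.
Per-photon energy: E = 3.638e-19 J.
N = E_total / E_photon = 7.42e20.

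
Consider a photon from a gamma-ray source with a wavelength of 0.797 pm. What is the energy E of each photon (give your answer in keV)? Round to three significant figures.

1560 keV

In SI units: λ = 0.797 pm = 7.97e-13 m.
Apply E = hc/λ: E = 2.492e-13 J.
Converting to keV: E = 1556 keV ≈ 1560 keV.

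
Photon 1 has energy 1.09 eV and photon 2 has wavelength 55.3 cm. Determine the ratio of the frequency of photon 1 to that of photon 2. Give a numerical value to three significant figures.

f_1 = 2.636·10^14 Hz (from energy = 1.09 eV, via f = E/h).
f_2 = 5.421·10^8 Hz (from wavelength = 55.3 cm, via f = c/λ).
Ratio = 2.636·10^14 / 5.421·10^8 = 4.86·10^5.

4.86·10^5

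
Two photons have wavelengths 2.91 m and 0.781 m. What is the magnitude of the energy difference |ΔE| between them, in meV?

Using E = hc/λ: E₁ = 6.826 × 10^-26 J, E₂ = 2.543 × 10^-25 J.
|ΔE| = |6.826 × 10^-26 − 2.543 × 10^-25| = 1.86 × 10^-25 J = 1.16 × 10^-3 meV.

1.16 × 10^-3 meV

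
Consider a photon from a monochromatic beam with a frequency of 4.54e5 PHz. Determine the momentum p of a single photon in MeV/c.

1.88 MeV/c

(h = 6.62607015e-34 J·s, c = 2.99792458e8 m/s, 1 eV = 1.602176634e-19 J.)
Convert to SI: f = 4.54e5 PHz = 4.54e20 Hz.
The photon relation is p = hf/c, giving p = 1.003e-21 kg·m/s.
Converting to MeV/c: p = 1.878 MeV/c ≈ 1.88 MeV/c.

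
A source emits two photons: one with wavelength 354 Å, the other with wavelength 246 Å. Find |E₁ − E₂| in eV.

15.4 eV

Using E = hc/λ: E₁ = 5.611e-18 J, E₂ = 8.075e-18 J.
|ΔE| = |5.611e-18 − 8.075e-18| = 2.46e-18 J = 15.4 eV.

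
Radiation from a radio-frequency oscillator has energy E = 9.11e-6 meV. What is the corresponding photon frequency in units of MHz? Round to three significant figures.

In SI units: E = 9.11e-6 meV = 1.4596e-27 J.
The photon relation is f = E/h, giving f = 2.203e6 Hz.
Converting to MHz: f = 2.203 MHz ≈ 2.20 MHz.

2.20 MHz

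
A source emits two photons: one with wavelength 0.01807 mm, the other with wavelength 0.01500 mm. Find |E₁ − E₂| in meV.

Using E = hc/λ: E₁ = 1.0993e-20 J, E₂ = 1.3243e-20 J.
|ΔE| = |1.0993e-20 − 1.3243e-20| = 2.25e-21 J = 14.0 meV.

14.0 meV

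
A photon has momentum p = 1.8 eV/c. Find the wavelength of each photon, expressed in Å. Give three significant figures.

6890 Å

In SI units: p = 1.8 eV/c = 9.6197e-28 kg·m/s.
Apply λ = h/p: λ = 6.888e-7 m.
Converting to Å: λ = 6888 Å ≈ 6890 Å.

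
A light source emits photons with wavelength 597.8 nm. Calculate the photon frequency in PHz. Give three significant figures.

0.501 PHz

(c = 2.99792458e8 m/s.)
Convert to SI: λ = 597.8 nm = 5.978e-7 m.
Since f = c/λ for a photon, f = 5.015e14 Hz.
Converting to PHz: f = 0.5015 PHz ≈ 0.501 PHz.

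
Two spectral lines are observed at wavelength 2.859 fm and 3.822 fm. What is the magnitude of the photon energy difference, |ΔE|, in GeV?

0.109 GeV

Using E = hc/λ: E₁ = 6.9480e-11 J, E₂ = 5.1974e-11 J.
|ΔE| = |6.9480e-11 − 5.1974e-11| = 1.75e-11 J = 0.109 GeV.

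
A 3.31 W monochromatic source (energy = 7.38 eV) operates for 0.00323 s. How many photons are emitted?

9.04e15 photons

Total energy: E_total = P·t = 3.31 × 0.00323 = 0.01069 J.
Per-photon energy: E = 1.182e-18 J.
N = E_total / E_photon = 9.04e15.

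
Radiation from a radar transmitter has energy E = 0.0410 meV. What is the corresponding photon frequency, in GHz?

Convert to SI: E = 0.0410 meV = 6.5689e-24 J.
The photon relation is f = E/h, giving f = 9.914e9 Hz.
Converting to GHz: f = 9.914 GHz ≈ 9.91 GHz.

9.91 GHz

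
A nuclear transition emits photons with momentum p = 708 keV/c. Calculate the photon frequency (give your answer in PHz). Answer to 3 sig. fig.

Take h = 6.62607015 × 10^-34 J·s, c = 2.99792458 × 10^8 m/s, 1 eV = 1.602176634 × 10^-19 J.
In SI units: p = 708 keV/c = 3.7838 × 10^-22 kg·m/s.
Since f = pc/h for a photon, f = 1.712 × 10^20 Hz.
Converting to PHz: f = 171200 PHz ≈ 1.71 × 10^5 PHz.

1.71 × 10^5 PHz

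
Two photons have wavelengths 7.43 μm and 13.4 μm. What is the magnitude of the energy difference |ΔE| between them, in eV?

Using E = hc/λ: E₁ = 2.674·10^-20 J, E₂ = 1.482·10^-20 J.
|ΔE| = |2.674·10^-20 − 1.482·10^-20| = 1.19·10^-20 J = 0.0743 eV.

0.0743 eV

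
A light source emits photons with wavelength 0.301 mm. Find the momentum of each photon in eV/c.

4.12e-3 eV/c

(h = 6.62607015e-34 J·s, c = 2.99792458e8 m/s, 1 eV = 1.602176634e-19 J.)
In SI units: λ = 0.301 mm = 3.01e-4 m.
Apply p = h/λ: p = 2.201e-30 kg·m/s.
Converting to eV/c: p = 0.004119 eV/c ≈ 4.12e-3 eV/c.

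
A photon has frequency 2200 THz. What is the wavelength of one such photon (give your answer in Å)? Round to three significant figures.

1360 Å

First convert: f = 2200 THz = 2.20 × 10^15 Hz.
Apply λ = c/f: λ = 1.363 × 10^-7 m.
Converting to Å: λ = 1363 Å ≈ 1360 Å.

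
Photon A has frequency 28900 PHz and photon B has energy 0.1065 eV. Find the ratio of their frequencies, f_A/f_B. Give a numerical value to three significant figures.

f_A = 2.890 × 10^19 Hz (from frequency = 28900 PHz, via f given directly).
f_B = 2.575 × 10^13 Hz (from energy = 0.1065 eV, via f = E/h).
Ratio = 2.890 × 10^19 / 2.575 × 10^13 = 1.12 × 10^6.

1.12 × 10^6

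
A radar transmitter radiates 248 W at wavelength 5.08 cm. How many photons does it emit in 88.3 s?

Total energy: E_total = P·t = 248 × 88.3 = 21900 J.
Per-photon energy: E = 3.910·10^-24 J.
N = E_total / E_photon = 5.60·10^27.

5.60·10^27 photons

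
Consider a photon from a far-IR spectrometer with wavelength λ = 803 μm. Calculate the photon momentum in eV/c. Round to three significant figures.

Convert to SI: λ = 803 μm = 8.03e-4 m.
For a photon p = h/λ, so p = 8.252e-31 kg·m/s.
Converting to eV/c: p = 0.001544 eV/c ≈ 1.54e-3 eV/c.

1.54e-3 eV/c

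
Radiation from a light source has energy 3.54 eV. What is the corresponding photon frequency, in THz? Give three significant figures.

856 THz

Use h = 6.62607015e-34 J·s, 1 eV = 1.602176634e-19 J.
Convert to SI: E = 3.54 eV = 5.6717e-19 J.
The photon relation is f = E/h, giving f = 8.560e14 Hz.
Converting to THz: f = 856.0 THz ≈ 856 THz.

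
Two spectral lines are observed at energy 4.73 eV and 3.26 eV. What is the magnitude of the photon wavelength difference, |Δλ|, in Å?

1180 Å

Using λ = hc/E: λ₁ = 2.621e-7 m, λ₂ = 3.803e-7 m.
|Δλ| = |2.621e-7 − 3.803e-7| = 1.18e-7 m = 1180 Å.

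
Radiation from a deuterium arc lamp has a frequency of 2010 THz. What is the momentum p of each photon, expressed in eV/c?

8.31 eV/c

Use h = 6.62607015e-34 J·s, c = 2.99792458e8 m/s, 1 eV = 1.602176634e-19 J.
First convert: f = 2010 THz = 2.01e15 Hz.
The photon relation is p = hf/c, giving p = 4.443e-27 kg·m/s.
Converting to eV/c: p = 8.313 eV/c ≈ 8.31 eV/c.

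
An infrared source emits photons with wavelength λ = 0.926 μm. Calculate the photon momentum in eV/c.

(h = 6.62607015 × 10^-34 J·s, c = 2.99792458 × 10^8 m/s, 1 eV = 1.602176634 × 10^-19 J.)
In SI units: λ = 0.926 μm = 9.26 × 10^-7 m.
For a photon p = h/λ, so p = 7.156 × 10^-28 kg·m/s.
Converting to eV/c: p = 1.339 eV/c ≈ 1.34 eV/c.

1.34 eV/c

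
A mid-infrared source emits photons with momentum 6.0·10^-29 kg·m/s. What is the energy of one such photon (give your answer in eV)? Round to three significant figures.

0.112 eV

Since E = pc for a photon, E = 1.799·10^-20 J.
Converting to eV: E = 0.1123 eV ≈ 0.112 eV.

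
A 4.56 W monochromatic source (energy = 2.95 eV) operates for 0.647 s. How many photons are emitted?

Total energy: E_total = P·t = 4.56 × 0.647 = 2.950 J.
Per-photon energy: E = 4.726e-19 J.
N = E_total / E_photon = 6.24e18.

6.24e18 photons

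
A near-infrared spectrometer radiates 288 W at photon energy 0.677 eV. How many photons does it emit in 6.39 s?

Total energy: E_total = P·t = 288 × 6.39 = 1840 J.
Per-photon energy: E = 1.085·10^-19 J.
N = E_total / E_photon = 1.70·10^22.

1.70·10^22 photons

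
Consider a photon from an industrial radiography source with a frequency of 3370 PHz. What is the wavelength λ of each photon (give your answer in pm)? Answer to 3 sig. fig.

(c = 2.99792458e8 m/s.)
Convert to SI: f = 3370 PHz = 3.37e18 Hz.
Since λ = c/f for a photon, λ = 8.896e-11 m.
Converting to pm: λ = 88.96 pm ≈ 89.0 pm.

89.0 pm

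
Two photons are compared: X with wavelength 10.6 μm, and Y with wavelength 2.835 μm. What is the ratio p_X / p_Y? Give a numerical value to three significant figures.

0.267

p_X = 6.251e-29 kg·m/s (from wavelength = 10.6 μm, via p = h/λ).
p_Y = 2.337e-28 kg·m/s (from wavelength = 2.835 μm, via p = h/λ).
Ratio = 6.251e-29 / 2.337e-28 = 0.267.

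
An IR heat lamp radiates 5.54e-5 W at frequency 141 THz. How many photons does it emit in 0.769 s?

Total energy: E_total = P·t = 5.54e-5 × 0.769 = 4.260e-5 J.
Per-photon energy: E = 9.343e-20 J.
N = E_total / E_photon = 4.56e14.

4.56e14 photons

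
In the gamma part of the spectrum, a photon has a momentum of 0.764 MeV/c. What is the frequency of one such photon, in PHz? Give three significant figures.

1.85·10^5 PHz

Take h = 6.62607015·10^-34 J·s, c = 2.99792458·10^8 m/s, 1 eV = 1.602176634·10^-19 J.
Convert to SI: p = 0.764 MeV/c = 4.0830·10^-22 kg·m/s.
Since f = pc/h for a photon, f = 1.847·10^20 Hz.
Converting to PHz: f = 184700 PHz ≈ 1.85·10^5 PHz.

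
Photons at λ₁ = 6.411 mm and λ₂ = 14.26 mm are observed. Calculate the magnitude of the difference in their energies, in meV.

Using E = hc/λ: E₁ = 3.0985 × 10^-23 J, E₂ = 1.3930 × 10^-23 J.
|ΔE| = |3.0985 × 10^-23 − 1.3930 × 10^-23| = 1.71 × 10^-23 J = 0.106 meV.

0.106 meV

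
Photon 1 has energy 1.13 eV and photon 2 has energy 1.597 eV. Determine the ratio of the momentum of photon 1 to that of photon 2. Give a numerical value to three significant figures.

p_1 = 6.039e-28 kg·m/s (from energy = 1.13 eV, via p = E/c).
p_2 = 8.535e-28 kg·m/s (from energy = 1.597 eV, via p = E/c).
Ratio = 6.039e-28 / 8.535e-28 = 0.708.

0.708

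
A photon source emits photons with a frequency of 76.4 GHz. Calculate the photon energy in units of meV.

0.316 meV

Take h = 6.62607015 × 10^-34 J·s, 1 eV = 1.602176634 × 10^-19 J.
In SI units: f = 76.4 GHz = 7.64 × 10^10 Hz.
The photon relation is E = hf, giving E = 5.062 × 10^-23 J.
Converting to meV: E = 0.3160 meV ≈ 0.316 meV.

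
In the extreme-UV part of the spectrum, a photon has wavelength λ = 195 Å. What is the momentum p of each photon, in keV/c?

Use h = 6.62607015 × 10^-34 J·s, c = 2.99792458 × 10^8 m/s, 1 eV = 1.602176634 × 10^-19 J.
First convert: λ = 195 Å = 1.95 × 10^-8 m.
For a photon p = h/λ, so p = 3.398 × 10^-26 kg·m/s.
Converting to keV/c: p = 0.06358 keV/c ≈ 0.0636 keV/c.

0.0636 keV/c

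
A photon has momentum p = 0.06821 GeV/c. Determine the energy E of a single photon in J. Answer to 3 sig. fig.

1.09 × 10^-11 J

In SI units: p = 0.06821 GeV/c = 3.6453 × 10^-20 kg·m/s.
Since E = pc for a photon, E = 1.093 × 10^-11 J.
So E ≈ 1.09 × 10^-11 J.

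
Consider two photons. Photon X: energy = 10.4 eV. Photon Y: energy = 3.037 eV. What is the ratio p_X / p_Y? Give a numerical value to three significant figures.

p_X = 5.558e-27 kg·m/s (from energy = 10.4 eV, via p = E/c).
p_Y = 1.623e-27 kg·m/s (from energy = 3.037 eV, via p = E/c).
Ratio = 5.558e-27 / 1.623e-27 = 3.42.

3.42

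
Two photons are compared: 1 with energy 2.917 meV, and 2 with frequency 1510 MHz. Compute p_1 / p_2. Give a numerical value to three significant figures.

467

p_1 = 1.559 × 10^-30 kg·m/s (from energy = 2.917 meV, via p = E/c).
p_2 = 3.337 × 10^-33 kg·m/s (from frequency = 1510 MHz, via p = hf/c).
Ratio = 1.559 × 10^-30 / 3.337 × 10^-33 = 467.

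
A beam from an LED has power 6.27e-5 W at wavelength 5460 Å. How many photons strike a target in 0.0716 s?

1.23e13 photons

Total energy: E_total = P·t = 6.27e-5 × 0.0716 = 4.489e-6 J.
Per-photon energy: E = 3.638e-19 J.
N = E_total / E_photon = 1.23e13.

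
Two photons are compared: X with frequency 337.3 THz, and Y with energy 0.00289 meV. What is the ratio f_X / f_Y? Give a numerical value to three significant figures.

4.83·10^5

f_X = 3.373·10^14 Hz (from frequency = 337.3 THz, via f given directly).
f_Y = 6.988·10^8 Hz (from energy = 0.00289 meV, via f = E/h).
Ratio = 3.373·10^14 / 6.988·10^8 = 4.83·10^5.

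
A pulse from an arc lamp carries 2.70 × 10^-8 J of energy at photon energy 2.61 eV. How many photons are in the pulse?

Per-photon energy: E = 4.182 × 10^-19 J (from energy = 2.61 eV).
N = E_total / E_photon = 2.70 × 10^-8 J / 4.182 × 10^-19 J = 6.46 × 10^10.

6.46 × 10^10 photons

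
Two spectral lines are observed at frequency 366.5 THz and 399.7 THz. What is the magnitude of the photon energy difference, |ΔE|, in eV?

0.137 eV

Using E = hf: E₁ = 2.4285e-19 J, E₂ = 2.6484e-19 J.
|ΔE| = |2.4285e-19 − 2.6484e-19| = 2.20e-20 J = 0.137 eV.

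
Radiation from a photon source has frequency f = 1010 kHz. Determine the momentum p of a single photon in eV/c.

Use h = 6.62607015 × 10^-34 J·s, c = 2.99792458 × 10^8 m/s, 1 eV = 1.602176634 × 10^-19 J.
In SI units: f = 1010 kHz = 1.01 × 10^6 Hz.
Apply p = hf/c: p = 2.232 × 10^-36 kg·m/s.
Converting to eV/c: p = 4.177 × 10^-9 eV/c ≈ 4.18 × 10^-9 eV/c.

4.18 × 10^-9 eV/c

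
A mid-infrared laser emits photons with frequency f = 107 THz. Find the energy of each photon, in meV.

443 meV

Convert to SI: f = 107 THz = 1.07e14 Hz.
For a photon E = hf, so E = 7.090e-20 J.
Converting to meV: E = 442.5 meV ≈ 443 meV.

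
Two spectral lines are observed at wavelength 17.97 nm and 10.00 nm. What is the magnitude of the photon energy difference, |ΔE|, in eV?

55.0 eV

Using E = hc/λ: E₁ = 1.1054 × 10^-17 J, E₂ = 1.9864 × 10^-17 J.
|ΔE| = |1.1054 × 10^-17 − 1.9864 × 10^-17| = 8.81 × 10^-18 J = 55.0 eV.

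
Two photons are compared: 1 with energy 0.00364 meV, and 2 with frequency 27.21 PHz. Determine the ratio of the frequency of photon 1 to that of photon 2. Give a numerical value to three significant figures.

f_1 = 8.801·10^8 Hz (from energy = 0.00364 meV, via f = E/h).
f_2 = 2.721·10^16 Hz (from frequency = 27.21 PHz, via f given directly).
Ratio = 8.801·10^8 / 2.721·10^16 = 3.23·10^-8.

3.23·10^-8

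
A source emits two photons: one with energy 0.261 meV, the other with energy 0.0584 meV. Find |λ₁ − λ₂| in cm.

1.65 cm

Using λ = hc/E: λ₁ = 0.004750 m, λ₂ = 0.02123 m.
|Δλ| = |0.004750 − 0.02123| = 0.0165 m = 1.65 cm.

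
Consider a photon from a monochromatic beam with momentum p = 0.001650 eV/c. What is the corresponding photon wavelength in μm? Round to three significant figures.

751 μm

Use h = 6.62607015·10^-34 J·s, c = 2.99792458·10^8 m/s, 1 eV = 1.602176634·10^-19 J.
Convert to SI: p = 0.001650 eV/c = 8.8181·10^-31 kg·m/s.
Apply λ = h/p: λ = 7.514·10^-4 m.
Converting to μm: λ = 751.4 μm ≈ 751 μm.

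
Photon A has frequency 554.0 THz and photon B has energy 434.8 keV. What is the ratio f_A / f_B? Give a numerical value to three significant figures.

f_A = 5.540 × 10^14 Hz (from frequency = 554.0 THz, via f given directly).
f_B = 1.051 × 10^20 Hz (from energy = 434.8 keV, via f = E/h).
Ratio = 5.540 × 10^14 / 1.051 × 10^20 = 5.27 × 10^-6.

5.27 × 10^-6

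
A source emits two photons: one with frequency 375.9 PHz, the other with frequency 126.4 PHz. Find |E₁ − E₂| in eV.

1030 eV

Using E = hf: E₁ = 2.4907·10^-16 J, E₂ = 8.3754·10^-17 J.
|ΔE| = |2.4907·10^-16 − 8.3754·10^-17| = 1.65·10^-16 J = 1030 eV.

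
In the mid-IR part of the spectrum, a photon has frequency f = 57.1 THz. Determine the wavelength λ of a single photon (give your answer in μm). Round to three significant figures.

5.25 μm

Use c = 2.99792458e8 m/s.
First convert: f = 57.1 THz = 5.71e13 Hz.
Apply λ = c/f: λ = 5.250e-6 m.
Converting to μm: λ = 5.250 μm ≈ 5.25 μm.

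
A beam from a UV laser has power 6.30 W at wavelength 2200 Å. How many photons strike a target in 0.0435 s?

Total energy: E_total = P·t = 6.30 × 0.0435 = 0.2740 J.
Per-photon energy: E = 9.029e-19 J.
N = E_total / E_photon = 3.04e17.

3.04e17 photons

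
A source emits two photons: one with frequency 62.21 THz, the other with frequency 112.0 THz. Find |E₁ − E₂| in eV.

0.206 eV

Using E = hf: E₁ = 4.1221e-20 J, E₂ = 7.4212e-20 J.
|ΔE| = |4.1221e-20 − 7.4212e-20| = 3.30e-20 J = 0.206 eV.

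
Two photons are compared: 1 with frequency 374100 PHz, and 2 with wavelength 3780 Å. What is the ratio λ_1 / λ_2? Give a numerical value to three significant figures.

λ_1 = 8.014 × 10^-13 m (from frequency = 374100 PHz, via λ = c/f).
λ_2 = 3.780 × 10^-7 m (from wavelength = 3780 Å, via λ given directly).
Ratio = 8.014 × 10^-13 / 3.780 × 10^-7 = 2.12 × 10^-6.

2.12 × 10^-6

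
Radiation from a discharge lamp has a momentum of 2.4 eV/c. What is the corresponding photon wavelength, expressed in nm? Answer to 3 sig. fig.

First convert: p = 2.4 eV/c = 1.2826 × 10^-27 kg·m/s.
For a photon λ = h/p, so λ = 5.166 × 10^-7 m.
Converting to nm: λ = 516.6 nm ≈ 517 nm.

517 nm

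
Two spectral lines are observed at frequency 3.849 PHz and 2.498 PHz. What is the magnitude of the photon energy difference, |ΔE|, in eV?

Using E = hf: E₁ = 2.5504 × 10^-18 J, E₂ = 1.6552 × 10^-18 J.
|ΔE| = |2.5504 × 10^-18 − 1.6552 × 10^-18| = 8.95 × 10^-19 J = 5.59 eV.

5.59 eV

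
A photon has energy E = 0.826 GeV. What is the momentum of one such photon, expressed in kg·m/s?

Use c = 2.99792458e8 m/s, 1 eV = 1.602176634e-19 J.
In SI units: E = 0.826 GeV = 1.3234e-10 J.
Since p = E/c for a photon, p = 4.414e-19 kg·m/s.
So p ≈ 4.41e-19 kg·m/s.

4.41e-19 kg·m/s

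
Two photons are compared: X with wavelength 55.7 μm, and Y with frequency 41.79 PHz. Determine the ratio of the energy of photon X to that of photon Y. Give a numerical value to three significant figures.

E_X = 3.566 × 10^-21 J (from wavelength = 55.7 μm, via E = hc/λ).
E_Y = 2.769 × 10^-17 J (from frequency = 41.79 PHz, via E = hf).
Ratio = 3.566 × 10^-21 / 2.769 × 10^-17 = 1.29 × 10^-4.

1.29 × 10^-4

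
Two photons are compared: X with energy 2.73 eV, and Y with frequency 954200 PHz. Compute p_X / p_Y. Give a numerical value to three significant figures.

p_X = 1.459 × 10^-27 kg·m/s (from energy = 2.73 eV, via p = E/c).
p_Y = 2.109 × 10^-21 kg·m/s (from frequency = 954200 PHz, via p = hf/c).
Ratio = 1.459 × 10^-27 / 2.109 × 10^-21 = 6.92 × 10^-7.

6.92 × 10^-7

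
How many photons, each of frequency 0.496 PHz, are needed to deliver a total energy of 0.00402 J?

1.22·10^16 photons

Per-photon energy: E = 3.287·10^-19 J (from frequency = 0.496 PHz).
N = E_total / E_photon = 0.00402 J / 3.287·10^-19 J = 1.22·10^16.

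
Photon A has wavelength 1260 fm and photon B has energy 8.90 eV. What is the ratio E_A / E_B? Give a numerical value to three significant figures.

E_A = 1.577e-13 J (from wavelength = 1260 fm, via E = hc/λ).
E_B = 1.426e-18 J (from energy = 8.90 eV, via E given directly).
Ratio = 1.577e-13 / 1.426e-18 = 1.11e5.

1.11e5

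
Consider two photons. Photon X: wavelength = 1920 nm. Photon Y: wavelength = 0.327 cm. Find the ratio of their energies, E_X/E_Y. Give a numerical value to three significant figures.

E_X = 1.035e-19 J (from wavelength = 1920 nm, via E = hc/λ).
E_Y = 6.075e-23 J (from wavelength = 0.327 cm, via E = hc/λ).
Ratio = 1.035e-19 / 6.075e-23 = 1700.

1700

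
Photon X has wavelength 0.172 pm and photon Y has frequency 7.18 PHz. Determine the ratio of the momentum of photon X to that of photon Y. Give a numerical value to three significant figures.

2.43 × 10^5

p_X = 3.852 × 10^-21 kg·m/s (from wavelength = 0.172 pm, via p = h/λ).
p_Y = 1.587 × 10^-26 kg·m/s (from frequency = 7.18 PHz, via p = hf/c).
Ratio = 3.852 × 10^-21 / 1.587 × 10^-26 = 2.43 × 10^5.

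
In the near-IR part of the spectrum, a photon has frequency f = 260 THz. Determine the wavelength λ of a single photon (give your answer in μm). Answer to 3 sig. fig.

First convert: f = 260 THz = 2.6e14 Hz.
Apply λ = c/f: λ = 1.153e-6 m.
Converting to μm: λ = 1.153 μm ≈ 1.15 μm.

1.15 μm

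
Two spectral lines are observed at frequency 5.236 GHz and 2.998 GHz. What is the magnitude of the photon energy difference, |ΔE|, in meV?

Using E = hf: E₁ = 3.4694e-24 J, E₂ = 1.9865e-24 J.
|ΔE| = |3.4694e-24 − 1.9865e-24| = 1.48e-24 J = 9.26e-3 meV.

9.26e-3 meV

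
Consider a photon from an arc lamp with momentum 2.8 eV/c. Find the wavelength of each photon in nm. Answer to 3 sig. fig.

443 nm

In SI units: p = 2.8 eV/c = 1.4964 × 10^-27 kg·m/s.
For a photon λ = h/p, so λ = 4.428 × 10^-7 m.
Converting to nm: λ = 442.8 nm ≈ 443 nm.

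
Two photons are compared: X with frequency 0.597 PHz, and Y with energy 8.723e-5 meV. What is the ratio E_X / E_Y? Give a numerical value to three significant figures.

E_X = 3.956e-19 J (from frequency = 0.597 PHz, via E = hf).
E_Y = 1.398e-26 J (from energy = 8.723e-5 meV, via E given directly).
Ratio = 3.956e-19 / 1.398e-26 = 2.83e7.

2.83e7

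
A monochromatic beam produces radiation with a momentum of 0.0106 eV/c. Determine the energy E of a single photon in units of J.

(c = 2.99792458 × 10^8 m/s, 1 eV = 1.602176634 × 10^-19 J.)
In SI units: p = 0.0106 eV/c = 5.6649 × 10^-30 kg·m/s.
Apply E = pc: E = 1.698 × 10^-21 J.
So E ≈ 1.70 × 10^-21 J.

1.70 × 10^-21 J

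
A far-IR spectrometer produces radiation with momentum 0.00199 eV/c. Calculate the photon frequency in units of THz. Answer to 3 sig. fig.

Take h = 6.62607015 × 10^-34 J·s, c = 2.99792458 × 10^8 m/s, 1 eV = 1.602176634 × 10^-19 J.
First convert: p = 0.00199 eV/c = 1.0635 × 10^-30 kg·m/s.
For a photon f = pc/h, so f = 4.812 × 10^11 Hz.
Converting to THz: f = 0.4812 THz ≈ 0.481 THz.

0.481 THz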